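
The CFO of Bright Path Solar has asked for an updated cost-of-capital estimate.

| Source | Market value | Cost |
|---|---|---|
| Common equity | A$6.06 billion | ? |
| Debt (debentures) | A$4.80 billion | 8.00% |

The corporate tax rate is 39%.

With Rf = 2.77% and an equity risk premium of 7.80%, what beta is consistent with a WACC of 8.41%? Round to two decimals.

Total capital V = 6.06 + 4.8 = 10.86.
Equity weight = 6.06/10.86 = 0.5580.
Debentures weight = 4.8/10.86 = 0.4420.
Debt contribution = 0.4420 × 8% × (1 − 39%) = 2.1569%.
Required equity contribution = 8.41% − 2.1569% = 6.2531%  ⇒  Re = 11.2060%.
CAPM: 11.2060% = 2.77% + β × 7.8%  ⇒  β = 1.0815.

1.08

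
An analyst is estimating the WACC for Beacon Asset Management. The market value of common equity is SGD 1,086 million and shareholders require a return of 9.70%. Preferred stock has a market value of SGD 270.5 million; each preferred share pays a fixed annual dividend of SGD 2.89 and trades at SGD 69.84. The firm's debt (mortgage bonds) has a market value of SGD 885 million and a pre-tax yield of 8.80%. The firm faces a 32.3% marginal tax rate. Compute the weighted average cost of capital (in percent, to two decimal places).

Cost of preferred: Rp = 2.89 / 69.84 = 4.1380%.
Total capital V = 1086 + 270.5 + 885 = 2241.5.
Equity: weight = 1086/2241.5 = 0.4845; cost = 9.7%.
Preferred: weight = 270.5/2241.5 = 0.1207; cost = 4.138%.
Mortgage bonds: weight = 885/2241.5 = 0.3948; after-tax cost = 8.8% × (1 − 32.3%) = 5.9576%.
WACC = 0.4845 × 9.7000% + 0.1207 × 4.1380% + 0.3948 × 5.9576% = 7.5512%.

7.55%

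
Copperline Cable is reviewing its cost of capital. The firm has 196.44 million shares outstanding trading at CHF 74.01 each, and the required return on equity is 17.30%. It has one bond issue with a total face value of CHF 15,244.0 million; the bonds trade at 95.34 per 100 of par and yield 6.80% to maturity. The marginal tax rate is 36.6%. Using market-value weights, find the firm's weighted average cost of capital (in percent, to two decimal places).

10.81%

Market value of equity E = 74.01 × 196.44m = 14538.5244m. Market value of debt D = 15244m × 95.34/100 = 14533.6296m.
Total capital V = 14538.5244 + 14533.6296 = 29072.154.
Equity: weight = 14538.5244/29072.154 = 0.5001; cost = 17.3%.
Bonds outstanding: weight = 14533.6296/29072.154 = 0.4999; after-tax cost = 6.8% × (1 − 36.6%) = 4.3112%.
WACC = 0.5001 × 17.3000% + 0.4999 × 4.3112% = 10.8067%.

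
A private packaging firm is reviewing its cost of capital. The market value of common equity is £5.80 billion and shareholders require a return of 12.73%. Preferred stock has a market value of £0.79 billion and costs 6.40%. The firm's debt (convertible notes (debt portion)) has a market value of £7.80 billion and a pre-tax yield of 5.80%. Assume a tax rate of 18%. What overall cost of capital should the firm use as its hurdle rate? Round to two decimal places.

Total capital V = 5.8 + 0.79 + 7.8 = 14.39.
Equity: weight = 5.8/14.39 = 0.4031; cost = 12.73%.
Preferred: weight = 0.79/14.39 = 0.0549; cost = 6.4%.
Convertible notes (debt portion): weight = 7.8/14.39 = 0.5420; after-tax cost = 5.8% × (1 − 18%) = 4.7560%.
WACC = 0.4031 × 12.7300% + 0.0549 × 6.4000% + 0.5420 × 4.7560% = 8.0602%.

8.06%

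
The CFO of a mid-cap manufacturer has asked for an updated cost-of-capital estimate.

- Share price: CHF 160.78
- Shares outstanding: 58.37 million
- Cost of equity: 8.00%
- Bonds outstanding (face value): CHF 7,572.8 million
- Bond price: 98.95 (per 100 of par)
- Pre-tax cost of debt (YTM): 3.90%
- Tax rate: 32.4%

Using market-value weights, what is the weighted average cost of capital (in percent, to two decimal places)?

5.62%

Market value of equity E = 160.78 × 58.37m = 9384.7286m. Market value of debt D = 7572.8m × 98.95/100 = 7493.2856m.
Total capital V = 9384.7286 + 7493.2856 = 16878.0142.
Equity: weight = 9384.7286/16878.0142 = 0.5560; cost = 8%.
Bonds outstanding: weight = 7493.2856/16878.0142 = 0.4440; after-tax cost = 3.9% × (1 − 32.4%) = 2.6364%.
WACC = 0.5560 × 8.0000% + 0.4440 × 2.6364% = 5.6187%.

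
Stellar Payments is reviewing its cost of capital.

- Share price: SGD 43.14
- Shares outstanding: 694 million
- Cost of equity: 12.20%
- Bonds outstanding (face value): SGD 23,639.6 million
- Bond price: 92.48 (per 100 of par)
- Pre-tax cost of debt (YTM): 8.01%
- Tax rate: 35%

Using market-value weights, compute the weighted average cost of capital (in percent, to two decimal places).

Market value of equity E = 43.14 × 694m = 29939.16m. Market value of debt D = 23639.6m × 92.48/100 = 21861.90208m.
Total capital V = 29939.16 + 21861.90208 = 51801.06208.
Equity: weight = 29939.16/51801.06208 = 0.5780; cost = 12.2%.
Bonds outstanding: weight = 21861.90208/51801.06208 = 0.4220; after-tax cost = 8.01% × (1 − 35%) = 5.2065%.
WACC = 0.5780 × 12.2000% + 0.4220 × 5.2065% = 9.2485%.

9.25%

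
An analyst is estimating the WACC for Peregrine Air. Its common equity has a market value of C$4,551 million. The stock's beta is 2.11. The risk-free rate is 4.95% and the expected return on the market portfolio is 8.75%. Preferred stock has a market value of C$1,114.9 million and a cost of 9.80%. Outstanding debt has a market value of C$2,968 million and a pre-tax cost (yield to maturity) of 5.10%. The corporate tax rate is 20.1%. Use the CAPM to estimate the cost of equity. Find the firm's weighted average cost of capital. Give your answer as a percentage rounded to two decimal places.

Market risk premium = 8.75% − 4.95% = 3.8%.
Cost of equity via CAPM: Re = 4.95% + 2.11 × 3.8% = 12.9680%.
Total capital V = 4551 + 1114.9 + 2968 = 8633.9.
Equity: weight = 4551/8633.9 = 0.5271; cost = 12.968%.
Preferred: weight = 1114.9/8633.9 = 0.1291; cost = 9.8%.
Debt: weight = 2968/8633.9 = 0.3438; after-tax cost = 5.1% × (1 − 20.1%) = 4.0749%.
WACC = 0.5271 × 12.9680% + 0.1291 × 9.8000% + 0.3438 × 4.0749% = 9.5018%.

9.50%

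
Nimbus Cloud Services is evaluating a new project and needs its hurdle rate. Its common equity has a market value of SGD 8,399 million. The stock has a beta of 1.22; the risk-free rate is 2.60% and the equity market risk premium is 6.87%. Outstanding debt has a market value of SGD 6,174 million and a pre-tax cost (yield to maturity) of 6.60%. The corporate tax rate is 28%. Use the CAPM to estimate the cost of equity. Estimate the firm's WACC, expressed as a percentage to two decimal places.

8.34%

Cost of equity via CAPM: Re = 2.6% + 1.22 × 6.87% = 10.9814%.
Total capital V = 8399 + 6174 = 14573.
Equity: weight = 8399/14573 = 0.5763; cost = 10.9814%.
Debt: weight = 6174/14573 = 0.4237; after-tax cost = 6.6% × (1 − 28%) = 4.7520%.
WACC = 0.5763 × 10.9814% + 0.4237 × 4.7520% = 8.3423%.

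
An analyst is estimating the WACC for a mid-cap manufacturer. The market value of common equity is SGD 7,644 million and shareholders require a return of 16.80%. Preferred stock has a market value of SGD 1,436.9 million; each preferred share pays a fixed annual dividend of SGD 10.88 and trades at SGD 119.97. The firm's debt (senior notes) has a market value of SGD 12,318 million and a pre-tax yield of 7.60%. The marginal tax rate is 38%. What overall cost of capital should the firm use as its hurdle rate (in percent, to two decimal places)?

Cost of preferred: Rp = 10.88 / 119.97 = 9.0689%.
Total capital V = 7644 + 1436.9 + 12318 = 21398.9.
Equity: weight = 7644/21398.9 = 0.3572; cost = 16.8%.
Preferred: weight = 1436.9/21398.9 = 0.0671; cost = 9.0689%.
Senior notes: weight = 12318/21398.9 = 0.5756; after-tax cost = 7.6% × (1 − 38%) = 4.7120%.
WACC = 0.3572 × 16.8000% + 0.0671 × 9.0689% + 0.5756 × 4.7120% = 9.3226%.

9.32%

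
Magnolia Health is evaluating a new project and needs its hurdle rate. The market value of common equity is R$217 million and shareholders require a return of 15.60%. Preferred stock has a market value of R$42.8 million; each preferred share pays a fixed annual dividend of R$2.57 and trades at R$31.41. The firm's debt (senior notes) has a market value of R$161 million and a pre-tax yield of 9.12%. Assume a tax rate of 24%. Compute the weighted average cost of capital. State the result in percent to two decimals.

11.53%

Cost of preferred: Rp = 2.57 / 31.41 = 8.1821%.
Total capital V = 217 + 42.8 + 161 = 420.8.
Equity: weight = 217/420.8 = 0.5157; cost = 15.6%.
Preferred: weight = 42.8/420.8 = 0.1017; cost = 8.1821%.
Senior notes: weight = 161/420.8 = 0.3826; after-tax cost = 9.12% × (1 − 24%) = 6.9312%.
WACC = 0.5157 × 15.6000% + 0.1017 × 8.1821% + 0.3826 × 6.9312% = 11.5288%.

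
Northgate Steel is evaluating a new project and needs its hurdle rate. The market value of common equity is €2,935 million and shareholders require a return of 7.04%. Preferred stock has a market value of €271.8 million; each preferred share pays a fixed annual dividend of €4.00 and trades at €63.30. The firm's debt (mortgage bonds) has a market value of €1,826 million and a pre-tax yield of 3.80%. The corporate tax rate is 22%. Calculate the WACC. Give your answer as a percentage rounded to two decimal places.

5.52%

Cost of preferred: Rp = 4.0 / 63.3 = 6.3191%.
Total capital V = 2935 + 271.8 + 1826 = 5032.8.
Equity: weight = 2935/5032.8 = 0.5832; cost = 7.04%.
Preferred: weight = 271.8/5032.8 = 0.0540; cost = 6.3191%.
Mortgage bonds: weight = 1826/5032.8 = 0.3628; after-tax cost = 3.8% × (1 − 22%) = 2.9640%.
WACC = 0.5832 × 7.0400% + 0.0540 × 6.3191% + 0.3628 × 2.9640% = 5.5222%.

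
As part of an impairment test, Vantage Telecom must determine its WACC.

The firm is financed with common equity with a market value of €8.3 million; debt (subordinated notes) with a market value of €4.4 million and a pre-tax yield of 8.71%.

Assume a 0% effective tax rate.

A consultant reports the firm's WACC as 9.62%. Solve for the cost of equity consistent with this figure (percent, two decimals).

Total capital V = 8.3 + 4.4 = 12.7.
Equity weight = 8.3/12.7 = 0.6535.
Subordinated notes weight = 4.4/12.7 = 0.3465.
Debt contribution = 0.3465 × 8.71% × (1 − 0%) = 3.0176%.
Required equity contribution = 9.62% − 3.0176% = 6.6024%.
Re = 6.6024% / 0.6535 = 10.1024%.

10.10%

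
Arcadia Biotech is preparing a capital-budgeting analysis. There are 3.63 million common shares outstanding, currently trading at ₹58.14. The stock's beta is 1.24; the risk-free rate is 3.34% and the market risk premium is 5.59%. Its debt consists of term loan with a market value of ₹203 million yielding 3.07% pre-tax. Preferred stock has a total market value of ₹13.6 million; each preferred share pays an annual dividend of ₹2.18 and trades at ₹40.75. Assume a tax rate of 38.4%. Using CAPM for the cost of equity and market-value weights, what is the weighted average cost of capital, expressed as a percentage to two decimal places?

Cost of equity via CAPM: Re = 3.34% + 1.24 × 5.59% = 10.2716%.
Cost of preferred: Rp = 2.18 / 40.75 = 5.3497%.
Market value of equity E = 58.14 × 3.63m = 211.0482m.
Total capital V = 211.0482 + 13.6 + 203 = 427.6482.
Equity: weight = 211.0482/427.6482 = 0.4935; cost = 10.2716%.
Preferred: weight = 13.6/427.6482 = 0.0318; cost = 5.3497%.
Term loan: weight = 203/427.6482 = 0.4747; after-tax cost = 3.07% × (1 − 38.4%) = 1.8911%.
WACC = 0.4935 × 10.2716% + 0.0318 × 5.3497% + 0.4747 × 1.8911% = 6.1370%.

6.14%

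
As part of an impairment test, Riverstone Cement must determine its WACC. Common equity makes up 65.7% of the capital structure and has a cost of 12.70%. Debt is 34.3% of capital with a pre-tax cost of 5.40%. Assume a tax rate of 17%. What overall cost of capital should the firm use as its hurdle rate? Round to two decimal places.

After-tax cost of debt = 5.4% × (1 − 17%) = 4.4820%.
WACC = 0.657 × 12.7000% + 0.343 × 4.4820% = 9.8812%.

9.88%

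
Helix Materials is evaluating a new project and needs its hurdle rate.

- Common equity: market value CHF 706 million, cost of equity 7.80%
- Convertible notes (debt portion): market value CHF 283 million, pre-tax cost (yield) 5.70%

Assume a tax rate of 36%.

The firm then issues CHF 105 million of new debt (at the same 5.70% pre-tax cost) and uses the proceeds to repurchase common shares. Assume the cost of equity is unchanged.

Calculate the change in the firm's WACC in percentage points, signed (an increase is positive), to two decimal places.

Current WACC:
Total capital V = 706 + 283 = 989.
Equity: weight = 706/989 = 0.7139; cost = 7.8%.
Convertible notes (debt portion): weight = 283/989 = 0.2861; after-tax cost = 5.7% × (1 − 36%) = 3.6480%.
WACC = 0.7139 × 7.8000% + 0.2861 × 3.6480% = 6.6119%.
After the change:
Total capital V = 601 + 388 = 989.
Equity: weight = 601/989 = 0.6077; cost = 7.8%.
Convertible notes (debt portion): weight = 388/989 = 0.3923; after-tax cost = 5.7% × (1 − 36%) = 3.6480%.
WACC = 0.6077 × 7.8000% + 0.3923 × 3.6480% = 6.1711%.
Change in WACC = 6.1711% − 6.6119% = -0.4408 pp.

-0.44 pp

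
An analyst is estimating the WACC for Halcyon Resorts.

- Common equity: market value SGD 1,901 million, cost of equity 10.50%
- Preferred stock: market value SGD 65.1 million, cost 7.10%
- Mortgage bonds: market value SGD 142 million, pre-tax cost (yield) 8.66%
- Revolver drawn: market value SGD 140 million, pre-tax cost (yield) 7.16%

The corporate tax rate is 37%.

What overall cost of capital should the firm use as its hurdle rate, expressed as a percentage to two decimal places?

9.71%

Total capital V = 1901 + 65.1 + 142 + 140 = 2248.1.
Equity: weight = 1901/2248.1 = 0.8456; cost = 10.5%.
Preferred: weight = 65.1/2248.1 = 0.0290; cost = 7.1%.
Mortgage bonds: weight = 142/2248.1 = 0.0632; after-tax cost = 8.66% × (1 − 37%) = 5.4558%.
Revolver drawn: weight = 140/2248.1 = 0.0623; after-tax cost = 7.16% × (1 − 37%) = 4.5108%.
WACC = 0.8456 × 10.5000% + 0.0290 × 7.1000% + 0.0632 × 5.4558% + 0.0623 × 4.5108% = 9.7100%.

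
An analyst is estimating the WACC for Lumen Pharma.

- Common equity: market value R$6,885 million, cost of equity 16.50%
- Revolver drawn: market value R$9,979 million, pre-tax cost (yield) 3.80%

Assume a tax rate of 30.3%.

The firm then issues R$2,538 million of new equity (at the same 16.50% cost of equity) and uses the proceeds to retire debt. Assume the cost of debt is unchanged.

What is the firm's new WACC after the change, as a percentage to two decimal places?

10.39%

After the change:
Total capital V = 9423 + 7441 = 16864.
Equity: weight = 9423/16864 = 0.5588; cost = 16.5%.
Revolver drawn: weight = 7441/16864 = 0.4412; after-tax cost = 3.8% × (1 − 30.3%) = 2.6486%.
WACC = 0.5588 × 16.5000% + 0.4412 × 2.6486% = 10.3883%.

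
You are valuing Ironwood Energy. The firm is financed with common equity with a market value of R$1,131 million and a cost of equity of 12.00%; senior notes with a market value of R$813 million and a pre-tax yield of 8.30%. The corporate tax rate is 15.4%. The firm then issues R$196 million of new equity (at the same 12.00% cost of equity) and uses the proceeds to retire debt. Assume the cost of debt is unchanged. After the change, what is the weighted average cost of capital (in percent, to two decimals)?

10.42%

After the change:
Total capital V = 1327 + 617 = 1944.
Equity: weight = 1327/1944 = 0.6826; cost = 12%.
Senior notes: weight = 617/1944 = 0.3174; after-tax cost = 8.3% × (1 − 15.4%) = 7.0218%.
WACC = 0.6826 × 12.0000% + 0.3174 × 7.0218% = 10.4200%.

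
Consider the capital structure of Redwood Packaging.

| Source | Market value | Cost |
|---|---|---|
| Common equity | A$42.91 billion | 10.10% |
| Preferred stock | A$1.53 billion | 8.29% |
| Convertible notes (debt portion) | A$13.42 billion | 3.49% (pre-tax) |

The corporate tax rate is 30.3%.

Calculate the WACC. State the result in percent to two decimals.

Total capital V = 42.91 + 1.53 + 13.42 = 57.86.
Equity: weight = 42.91/57.86 = 0.7416; cost = 10.1%.
Preferred: weight = 1.53/57.86 = 0.0264; cost = 8.29%.
Convertible notes (debt portion): weight = 13.42/57.86 = 0.2319; after-tax cost = 3.49% × (1 − 30.3%) = 2.4325%.
WACC = 0.7416 × 10.1000% + 0.0264 × 8.2900% + 0.2319 × 2.4325% = 8.2738%.

8.27%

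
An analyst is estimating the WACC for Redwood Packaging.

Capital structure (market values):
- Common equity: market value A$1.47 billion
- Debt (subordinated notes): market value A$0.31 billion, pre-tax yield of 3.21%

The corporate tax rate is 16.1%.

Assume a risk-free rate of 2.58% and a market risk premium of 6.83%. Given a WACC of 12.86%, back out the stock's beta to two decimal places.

Total capital V = 1.47 + 0.31 = 1.78.
Equity weight = 1.47/1.78 = 0.8258.
Subordinated notes weight = 0.31/1.78 = 0.1742.
Debt contribution = 0.1742 × 3.21% × (1 − 16.1%) = 0.4690%.
Required equity contribution = 12.86% − 0.4690% = 12.3910%  ⇒  Re = 15.0040%.
CAPM: 15.0040% = 2.58% + β × 6.83%  ⇒  β = 1.8190.

1.82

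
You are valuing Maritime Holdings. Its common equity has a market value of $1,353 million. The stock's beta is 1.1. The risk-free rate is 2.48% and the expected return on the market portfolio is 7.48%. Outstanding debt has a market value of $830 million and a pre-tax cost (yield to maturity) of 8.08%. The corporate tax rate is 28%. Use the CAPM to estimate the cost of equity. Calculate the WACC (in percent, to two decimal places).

Market risk premium = 7.48% − 2.48% = 5.0%.
Cost of equity via CAPM: Re = 2.48% + 1.1 × 5.0% = 7.9800%.
Total capital V = 1353 + 830 = 2183.
Equity: weight = 1353/2183 = 0.6198; cost = 7.98%.
Debt: weight = 830/2183 = 0.3802; after-tax cost = 8.08% × (1 − 28%) = 5.8176%.
WACC = 0.6198 × 7.9800% + 0.3802 × 5.8176% = 7.1578%.

7.16%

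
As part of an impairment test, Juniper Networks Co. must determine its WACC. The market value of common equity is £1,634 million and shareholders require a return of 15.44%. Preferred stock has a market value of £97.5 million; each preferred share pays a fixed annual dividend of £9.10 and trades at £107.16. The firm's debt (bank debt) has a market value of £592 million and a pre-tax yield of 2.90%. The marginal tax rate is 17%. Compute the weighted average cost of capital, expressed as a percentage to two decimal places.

11.83%

Cost of preferred: Rp = 9.1 / 107.16 = 8.4920%.
Total capital V = 1634 + 97.5 + 592 = 2323.5.
Equity: weight = 1634/2323.5 = 0.7032; cost = 15.44%.
Preferred: weight = 97.5/2323.5 = 0.0420; cost = 8.492%.
Bank debt: weight = 592/2323.5 = 0.2548; after-tax cost = 2.9% × (1 − 17%) = 2.4070%.
WACC = 0.7032 × 15.4400% + 0.0420 × 8.4920% + 0.2548 × 2.4070% = 11.8278%.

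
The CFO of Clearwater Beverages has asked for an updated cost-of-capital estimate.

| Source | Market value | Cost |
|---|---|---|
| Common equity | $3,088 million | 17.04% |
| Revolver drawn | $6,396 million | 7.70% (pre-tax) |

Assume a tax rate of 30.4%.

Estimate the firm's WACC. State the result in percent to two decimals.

Total capital V = 3088 + 6396 = 9484.
Equity: weight = 3088/9484 = 0.3256; cost = 17.04%.
Revolver drawn: weight = 6396/9484 = 0.6744; after-tax cost = 7.7% × (1 − 30.4%) = 5.3592%.
WACC = 0.3256 × 17.0400% + 0.6744 × 5.3592% = 9.1625%.

9.16%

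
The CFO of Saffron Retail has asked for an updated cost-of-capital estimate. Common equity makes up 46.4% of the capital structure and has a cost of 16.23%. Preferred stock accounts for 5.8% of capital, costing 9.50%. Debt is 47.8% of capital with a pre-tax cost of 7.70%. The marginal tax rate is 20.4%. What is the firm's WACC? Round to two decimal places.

11.01%

After-tax cost of debt = 7.7% × (1 − 20.4%) = 6.1292%.
WACC = 0.464 × 16.2300% + 0.058 × 9.5000% + 0.478 × 6.1292% = 11.0115%.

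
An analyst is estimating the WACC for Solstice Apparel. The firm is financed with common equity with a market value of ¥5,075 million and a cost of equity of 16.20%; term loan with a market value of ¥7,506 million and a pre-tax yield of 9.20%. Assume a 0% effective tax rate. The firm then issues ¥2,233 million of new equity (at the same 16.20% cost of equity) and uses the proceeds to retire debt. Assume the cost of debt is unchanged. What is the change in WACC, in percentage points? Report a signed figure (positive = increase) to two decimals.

+1.24 pp

Current WACC:
Total capital V = 5075 + 7506 = 12581.
Equity: weight = 5075/12581 = 0.4034; cost = 16.2%.
Term loan: weight = 7506/12581 = 0.5966; after-tax cost = 9.2% × (1 − 0%) = 9.2000%.
WACC = 0.4034 × 16.2000% + 0.5966 × 9.2000% = 12.0237%.
After the change:
Total capital V = 7308 + 5273 = 12581.
Equity: weight = 7308/12581 = 0.5809; cost = 16.2%.
Term loan: weight = 5273/12581 = 0.4191; after-tax cost = 9.2% × (1 − 0%) = 9.2000%.
WACC = 0.5809 × 16.2000% + 0.4191 × 9.2000% = 13.2661%.
Change in WACC = 13.2661% − 12.0237% = 1.2424 pp.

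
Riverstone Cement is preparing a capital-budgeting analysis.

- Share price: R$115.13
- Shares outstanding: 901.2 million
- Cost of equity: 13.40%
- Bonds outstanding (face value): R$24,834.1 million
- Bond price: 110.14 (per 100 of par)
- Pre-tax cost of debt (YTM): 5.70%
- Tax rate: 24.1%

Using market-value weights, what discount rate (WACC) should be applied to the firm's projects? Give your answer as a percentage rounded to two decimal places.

11.51%

Market value of equity E = 115.13 × 901.2m = 103755.156m. Market value of debt D = 24834.1m × 110.14/100 = 27352.27774m.
Total capital V = 103755.156 + 27352.27774 = 131107.43374.
Equity: weight = 103755.156/131107.43374 = 0.7914; cost = 13.4%.
Bonds outstanding: weight = 27352.27774/131107.43374 = 0.2086; after-tax cost = 5.7% × (1 − 24.1%) = 4.3263%.
WACC = 0.7914 × 13.4000% + 0.2086 × 4.3263% = 11.5070%.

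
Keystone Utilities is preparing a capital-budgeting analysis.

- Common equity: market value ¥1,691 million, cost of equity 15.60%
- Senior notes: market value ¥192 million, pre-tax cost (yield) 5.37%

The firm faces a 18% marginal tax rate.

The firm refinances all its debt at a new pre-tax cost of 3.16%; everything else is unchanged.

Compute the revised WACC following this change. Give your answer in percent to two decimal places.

14.27%

After the change:
Total capital V = 1691 + 192 = 1883.
Equity: weight = 1691/1883 = 0.8980; cost = 15.6%.
Senior notes: weight = 192/1883 = 0.1020; after-tax cost = 3.16% × (1 − 18%) = 2.5912%.
WACC = 0.8980 × 15.6000% + 0.1020 × 2.5912% = 14.2736%.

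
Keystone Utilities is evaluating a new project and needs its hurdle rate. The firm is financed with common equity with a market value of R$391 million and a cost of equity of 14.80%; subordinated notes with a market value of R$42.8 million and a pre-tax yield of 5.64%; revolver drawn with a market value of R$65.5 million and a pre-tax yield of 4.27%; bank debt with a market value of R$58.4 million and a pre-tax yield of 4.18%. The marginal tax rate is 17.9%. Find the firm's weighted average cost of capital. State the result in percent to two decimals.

11.50%

Total capital V = 391 + 42.8 + 65.5 + 58.4 = 557.7.
Equity: weight = 391/557.7 = 0.7011; cost = 14.8%.
Subordinated notes: weight = 42.8/557.7 = 0.0767; after-tax cost = 5.64% × (1 − 17.9%) = 4.6304%.
Revolver drawn: weight = 65.5/557.7 = 0.1174; after-tax cost = 4.27% × (1 − 17.9%) = 3.5057%.
Bank debt: weight = 58.4/557.7 = 0.1047; after-tax cost = 4.18% × (1 − 17.9%) = 3.4318%.
WACC = 0.7011 × 14.8000% + 0.0767 × 4.6304% + 0.1174 × 3.5057% + 0.1047 × 3.4318% = 11.5026%.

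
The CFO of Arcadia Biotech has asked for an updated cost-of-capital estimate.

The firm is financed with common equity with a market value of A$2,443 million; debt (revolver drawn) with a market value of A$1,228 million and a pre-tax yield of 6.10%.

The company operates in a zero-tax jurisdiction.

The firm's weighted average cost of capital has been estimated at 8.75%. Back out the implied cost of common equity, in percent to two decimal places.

Total capital V = 2443 + 1228 = 3671.
Equity weight = 2443/3671 = 0.6655.
Revolver drawn weight = 1228/3671 = 0.3345.
Debt contribution = 0.3345 × 6.1% × (1 − 0%) = 2.0405%.
Required equity contribution = 8.75% − 2.0405% = 6.7095%.
Re = 6.7095% / 0.6655 = 10.0821%.

10.08%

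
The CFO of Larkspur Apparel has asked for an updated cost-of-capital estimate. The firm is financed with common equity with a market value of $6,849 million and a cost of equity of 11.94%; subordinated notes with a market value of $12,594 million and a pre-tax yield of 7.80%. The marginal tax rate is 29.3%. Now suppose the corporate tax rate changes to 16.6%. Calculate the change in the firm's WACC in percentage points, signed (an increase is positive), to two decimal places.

+0.64 pp

Current WACC:
Total capital V = 6849 + 12594 = 19443.
Equity: weight = 6849/19443 = 0.3523; cost = 11.94%.
Subordinated notes: weight = 12594/19443 = 0.6477; after-tax cost = 7.8% × (1 − 29.3%) = 5.5146%.
WACC = 0.3523 × 11.9400% + 0.6477 × 5.5146% = 7.7780%.
After the change:
Total capital V = 6849 + 12594 = 19443.
Equity: weight = 6849/19443 = 0.3523; cost = 11.94%.
Subordinated notes: weight = 12594/19443 = 0.6477; after-tax cost = 7.8% × (1 − 16.6%) = 6.5052%.
WACC = 0.3523 × 11.9400% + 0.6477 × 6.5052% = 8.4197%.
Change in WACC = 8.4197% − 7.7780% = 0.6417 pp.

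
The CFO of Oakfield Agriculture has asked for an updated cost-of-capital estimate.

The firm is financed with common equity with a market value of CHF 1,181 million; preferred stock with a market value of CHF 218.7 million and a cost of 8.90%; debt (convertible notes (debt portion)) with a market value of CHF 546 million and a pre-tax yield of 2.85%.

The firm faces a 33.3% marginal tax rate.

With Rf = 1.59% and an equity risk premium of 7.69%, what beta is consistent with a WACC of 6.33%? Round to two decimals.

0.82

Total capital V = 1181 + 218.7 + 546 = 1945.7.
Equity weight = 1181/1945.7 = 0.6070.
Preferred weight = 218.7/1945.7 = 0.1124.
Convertible notes (debt portion) weight = 546/1945.7 = 0.2806.
Debt contribution = 0.2806 × 2.85% × (1 − 33.3%) = 0.5334%.
Preferred contribution = 0.1124 × 8.9% = 1.0004%.
Required equity contribution = 6.33% − 1.5338% = 4.7962%  ⇒  Re = 7.9017%.
CAPM: 7.9017% = 1.59% + β × 7.69%  ⇒  β = 0.8208.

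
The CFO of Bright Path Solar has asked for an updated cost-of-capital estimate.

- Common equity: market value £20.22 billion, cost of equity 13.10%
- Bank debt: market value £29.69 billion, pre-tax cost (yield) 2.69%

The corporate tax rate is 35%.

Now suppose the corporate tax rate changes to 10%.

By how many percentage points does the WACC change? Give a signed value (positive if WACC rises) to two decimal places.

Current WACC:
Total capital V = 20.22 + 29.69 = 49.91.
Equity: weight = 20.22/49.91 = 0.4051; cost = 13.1%.
Bank debt: weight = 29.69/49.91 = 0.5949; after-tax cost = 2.69% × (1 − 35%) = 1.7485%.
WACC = 0.4051 × 13.1000% + 0.5949 × 1.7485% = 6.3473%.
After the change:
Total capital V = 20.22 + 29.69 = 49.91.
Equity: weight = 20.22/49.91 = 0.4051; cost = 13.1%.
Bank debt: weight = 29.69/49.91 = 0.5949; after-tax cost = 2.69% × (1 − 10%) = 2.4210%.
WACC = 0.4051 × 13.1000% + 0.5949 × 2.4210% = 6.7474%.
Change in WACC = 6.7474% − 6.3473% = 0.4001 pp.

+0.40 pp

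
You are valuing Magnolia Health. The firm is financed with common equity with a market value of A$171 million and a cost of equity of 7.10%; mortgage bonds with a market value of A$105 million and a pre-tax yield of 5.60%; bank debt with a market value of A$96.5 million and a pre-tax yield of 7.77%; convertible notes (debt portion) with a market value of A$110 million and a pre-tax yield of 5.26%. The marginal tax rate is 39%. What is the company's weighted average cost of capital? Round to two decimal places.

Total capital V = 171 + 105 + 96.5 + 110 = 482.5.
Equity: weight = 171/482.5 = 0.3544; cost = 7.1%.
Mortgage bonds: weight = 105/482.5 = 0.2176; after-tax cost = 5.6% × (1 − 39%) = 3.4160%.
Bank debt: weight = 96.5/482.5 = 0.2000; after-tax cost = 7.77% × (1 − 39%) = 4.7397%.
Convertible notes (debt portion): weight = 110/482.5 = 0.2280; after-tax cost = 5.26% × (1 − 39%) = 3.2086%.
WACC = 0.3544 × 7.1000% + 0.2176 × 3.4160% + 0.2000 × 4.7397% + 0.2280 × 3.2086% = 4.9391%.

4.94%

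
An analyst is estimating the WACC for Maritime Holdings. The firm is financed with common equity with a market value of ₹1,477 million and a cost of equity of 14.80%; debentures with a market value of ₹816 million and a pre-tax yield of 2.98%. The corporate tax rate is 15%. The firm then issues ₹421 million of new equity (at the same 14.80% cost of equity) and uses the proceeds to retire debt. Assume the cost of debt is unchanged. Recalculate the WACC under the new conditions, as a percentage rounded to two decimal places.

12.69%

After the change:
Total capital V = 1898 + 395 = 2293.
Equity: weight = 1898/2293 = 0.8277; cost = 14.8%.
Debentures: weight = 395/2293 = 0.1723; after-tax cost = 2.98% × (1 − 15%) = 2.5330%.
WACC = 0.8277 × 14.8000% + 0.1723 × 2.5330% = 12.6868%.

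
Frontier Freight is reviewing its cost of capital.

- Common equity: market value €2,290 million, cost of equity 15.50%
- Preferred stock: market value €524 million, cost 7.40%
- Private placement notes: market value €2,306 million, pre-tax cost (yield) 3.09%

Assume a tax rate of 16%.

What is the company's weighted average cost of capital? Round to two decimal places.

Total capital V = 2290 + 524 + 2306 = 5120.
Equity: weight = 2290/5120 = 0.4473; cost = 15.5%.
Preferred: weight = 524/5120 = 0.1023; cost = 7.4%.
Private placement notes: weight = 2306/5120 = 0.4504; after-tax cost = 3.09% × (1 − 16%) = 2.5956%.
WACC = 0.4473 × 15.5000% + 0.1023 × 7.4000% + 0.4504 × 2.5956% = 8.8590%.

8.86%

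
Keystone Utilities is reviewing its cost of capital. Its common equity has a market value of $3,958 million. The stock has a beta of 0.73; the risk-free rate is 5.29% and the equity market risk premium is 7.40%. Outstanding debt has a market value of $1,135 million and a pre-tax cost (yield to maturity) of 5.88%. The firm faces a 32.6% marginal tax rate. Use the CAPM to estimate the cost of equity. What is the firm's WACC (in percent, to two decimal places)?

9.19%

Cost of equity via CAPM: Re = 5.29% + 0.73 × 7.4% = 10.6920%.
Total capital V = 3958 + 1135 = 5093.
Equity: weight = 3958/5093 = 0.7771; cost = 10.692%.
Debt: weight = 1135/5093 = 0.2229; after-tax cost = 5.88% × (1 − 32.6%) = 3.9631%.
WACC = 0.7771 × 10.6920% + 0.2229 × 3.9631% = 9.1924%.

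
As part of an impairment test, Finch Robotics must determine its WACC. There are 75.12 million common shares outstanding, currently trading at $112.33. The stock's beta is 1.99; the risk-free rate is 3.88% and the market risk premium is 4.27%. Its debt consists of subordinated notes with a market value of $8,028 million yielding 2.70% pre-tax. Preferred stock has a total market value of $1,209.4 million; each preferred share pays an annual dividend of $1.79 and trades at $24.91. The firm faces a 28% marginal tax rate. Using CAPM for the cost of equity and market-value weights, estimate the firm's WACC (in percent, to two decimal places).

Cost of equity via CAPM: Re = 3.88% + 1.99 × 4.27% = 12.3773%.
Cost of preferred: Rp = 1.79 / 24.91 = 7.1859%.
Market value of equity E = 112.33 × 75.12m = 8438.2296m.
Total capital V = 8438.2296 + 1209.4 + 8028 = 17675.6296.
Equity: weight = 8438.2296/17675.6296 = 0.4774; cost = 12.3773%.
Preferred: weight = 1209.4/17675.6296 = 0.0684; cost = 7.1859%.
Subordinated notes: weight = 8028/17675.6296 = 0.4542; after-tax cost = 2.7% × (1 − 28%) = 1.9440%.
WACC = 0.4774 × 12.3773% + 0.0684 × 7.1859% + 0.4542 × 1.9440% = 7.2834%.

7.28%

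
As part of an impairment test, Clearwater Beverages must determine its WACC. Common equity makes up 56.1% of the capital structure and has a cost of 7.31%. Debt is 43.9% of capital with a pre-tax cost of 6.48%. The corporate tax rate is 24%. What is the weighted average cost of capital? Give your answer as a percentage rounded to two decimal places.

6.26%

After-tax cost of debt = 6.48% × (1 − 24%) = 4.9248%.
WACC = 0.561 × 7.3100% + 0.439 × 4.9248% = 6.2629%.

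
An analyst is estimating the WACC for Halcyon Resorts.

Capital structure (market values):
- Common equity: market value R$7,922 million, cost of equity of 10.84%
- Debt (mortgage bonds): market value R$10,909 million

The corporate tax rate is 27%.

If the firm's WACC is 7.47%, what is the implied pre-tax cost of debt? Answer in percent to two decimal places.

6.88%

Total capital V = 7922 + 10909 = 18831.
Equity weight = 7922/18831 = 0.4207.
Mortgage bonds weight = 10909/18831 = 0.5793.
Equity contribution = 0.4207 × 10.84% = 4.5603%.
Remaining for debt = 7.47% − 4.5603% = 2.9097%.
Rd × (1 − 27%) × 0.5793 = 2.9097%  ⇒  Rd = 6.8805%.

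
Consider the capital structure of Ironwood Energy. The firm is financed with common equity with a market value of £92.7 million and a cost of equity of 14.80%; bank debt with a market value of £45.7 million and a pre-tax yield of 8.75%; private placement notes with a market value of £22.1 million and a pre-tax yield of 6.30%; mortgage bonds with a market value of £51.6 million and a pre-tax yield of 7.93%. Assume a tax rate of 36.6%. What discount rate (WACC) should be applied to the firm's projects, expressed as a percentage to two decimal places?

Total capital V = 92.7 + 45.7 + 22.1 + 51.6 = 212.1.
Equity: weight = 92.7/212.1 = 0.4371; cost = 14.8%.
Bank debt: weight = 45.7/212.1 = 0.2155; after-tax cost = 8.75% × (1 − 36.6%) = 5.5475%.
Private placement notes: weight = 22.1/212.1 = 0.1042; after-tax cost = 6.3% × (1 − 36.6%) = 3.9942%.
Mortgage bonds: weight = 51.6/212.1 = 0.2433; after-tax cost = 7.93% × (1 − 36.6%) = 5.0276%.
WACC = 0.4371 × 14.8000% + 0.2155 × 5.5475% + 0.1042 × 3.9942% + 0.2433 × 5.0276% = 9.3031%.

9.30%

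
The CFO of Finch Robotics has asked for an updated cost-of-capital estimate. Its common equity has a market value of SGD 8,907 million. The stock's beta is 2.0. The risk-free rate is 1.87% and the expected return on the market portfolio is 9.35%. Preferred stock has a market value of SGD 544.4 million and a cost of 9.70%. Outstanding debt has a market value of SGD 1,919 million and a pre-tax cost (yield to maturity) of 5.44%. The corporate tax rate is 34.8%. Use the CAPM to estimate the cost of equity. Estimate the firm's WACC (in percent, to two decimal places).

Market risk premium = 9.35% − 1.87% = 7.48%.
Cost of equity via CAPM: Re = 1.87% + 2.0 × 7.48% = 16.8300%.
Total capital V = 8907 + 544.4 + 1919 = 11370.4.
Equity: weight = 8907/11370.4 = 0.7833; cost = 16.83%.
Preferred: weight = 544.4/11370.4 = 0.0479; cost = 9.7%.
Debt: weight = 1919/11370.4 = 0.1688; after-tax cost = 5.44% × (1 − 34.8%) = 3.5469%.
WACC = 0.7833 × 16.8300% + 0.0479 × 9.7000% + 0.1688 × 3.5469% = 14.2468%.

14.25%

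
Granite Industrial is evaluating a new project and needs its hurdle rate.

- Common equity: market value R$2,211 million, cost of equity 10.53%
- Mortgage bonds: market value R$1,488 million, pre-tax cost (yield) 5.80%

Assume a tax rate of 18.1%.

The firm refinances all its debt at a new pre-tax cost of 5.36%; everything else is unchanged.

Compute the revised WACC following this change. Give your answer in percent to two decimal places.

8.06%

After the change:
Total capital V = 2211 + 1488 = 3699.
Equity: weight = 2211/3699 = 0.5977; cost = 10.53%.
Mortgage bonds: weight = 1488/3699 = 0.4023; after-tax cost = 5.36% × (1 − 18.1%) = 4.3898%.
WACC = 0.5977 × 10.5300% + 0.4023 × 4.3898% = 8.0600%.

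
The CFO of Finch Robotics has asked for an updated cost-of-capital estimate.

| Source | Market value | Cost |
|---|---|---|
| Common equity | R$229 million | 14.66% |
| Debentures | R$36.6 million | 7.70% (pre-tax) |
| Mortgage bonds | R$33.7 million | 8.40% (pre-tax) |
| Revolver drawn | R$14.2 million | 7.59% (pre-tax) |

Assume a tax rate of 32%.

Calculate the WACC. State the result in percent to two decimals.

12.17%

Total capital V = 229 + 36.6 + 33.7 + 14.2 = 313.5.
Equity: weight = 229/313.5 = 0.7305; cost = 14.66%.
Debentures: weight = 36.6/313.5 = 0.1167; after-tax cost = 7.7% × (1 − 32%) = 5.2360%.
Mortgage bonds: weight = 33.7/313.5 = 0.1075; after-tax cost = 8.4% × (1 − 32%) = 5.7120%.
Revolver drawn: weight = 14.2/313.5 = 0.0453; after-tax cost = 7.59% × (1 − 32%) = 5.1612%.
WACC = 0.7305 × 14.6600% + 0.1167 × 5.2360% + 0.1075 × 5.7120% + 0.0453 × 5.1612% = 12.1677%.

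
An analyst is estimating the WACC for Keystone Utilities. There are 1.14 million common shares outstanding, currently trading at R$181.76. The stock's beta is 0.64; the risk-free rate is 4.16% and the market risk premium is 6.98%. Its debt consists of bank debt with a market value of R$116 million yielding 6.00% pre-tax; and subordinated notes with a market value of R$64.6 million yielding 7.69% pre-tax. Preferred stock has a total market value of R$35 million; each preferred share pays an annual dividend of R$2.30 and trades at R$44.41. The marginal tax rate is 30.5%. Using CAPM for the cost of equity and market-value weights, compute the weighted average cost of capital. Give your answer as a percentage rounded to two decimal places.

Cost of equity via CAPM: Re = 4.16% + 0.64 × 6.98% = 8.6272%.
Cost of preferred: Rp = 2.3 / 44.41 = 5.1790%.
Market value of equity E = 181.76 × 1.14m = 207.2064m.
Total capital V = 207.2064 + 35 + 116 + 64.6 = 422.8064.
Equity: weight = 207.2064/422.8064 = 0.4901; cost = 8.6272%.
Preferred: weight = 35/422.8064 = 0.0828; cost = 5.179%.
Bank debt: weight = 116/422.8064 = 0.2744; after-tax cost = 6% × (1 − 30.5%) = 4.1700%.
Subordinated notes: weight = 64.6/422.8064 = 0.1528; after-tax cost = 7.69% × (1 − 30.5%) = 5.3446%.
WACC = 0.4901 × 8.6272% + 0.0828 × 5.1790% + 0.2744 × 4.1700% + 0.1528 × 5.3446% = 6.6173%.

6.62%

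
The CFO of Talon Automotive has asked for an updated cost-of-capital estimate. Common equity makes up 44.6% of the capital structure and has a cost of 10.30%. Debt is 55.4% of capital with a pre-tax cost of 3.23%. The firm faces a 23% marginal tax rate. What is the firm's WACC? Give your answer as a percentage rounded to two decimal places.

After-tax cost of debt = 3.23% × (1 − 23%) = 2.4871%.
WACC = 0.446 × 10.3000% + 0.554 × 2.4871% = 5.9717%.

5.97%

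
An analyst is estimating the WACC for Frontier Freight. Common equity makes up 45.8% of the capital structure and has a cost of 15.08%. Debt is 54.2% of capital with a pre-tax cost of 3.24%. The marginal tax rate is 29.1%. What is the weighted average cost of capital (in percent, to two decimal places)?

8.15%

After-tax cost of debt = 3.24% × (1 − 29.1%) = 2.2972%.
WACC = 0.458 × 15.0800% + 0.542 × 2.2972% = 8.1517%.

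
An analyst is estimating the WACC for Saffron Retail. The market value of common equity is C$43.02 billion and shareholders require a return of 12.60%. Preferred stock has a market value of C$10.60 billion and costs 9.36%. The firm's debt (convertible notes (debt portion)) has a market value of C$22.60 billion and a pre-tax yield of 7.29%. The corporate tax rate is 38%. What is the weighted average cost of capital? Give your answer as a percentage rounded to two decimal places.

Total capital V = 43.02 + 10.6 + 22.6 = 76.22.
Equity: weight = 43.02/76.22 = 0.5644; cost = 12.6%.
Preferred: weight = 10.6/76.22 = 0.1391; cost = 9.36%.
Convertible notes (debt portion): weight = 22.6/76.22 = 0.2965; after-tax cost = 7.29% × (1 − 38%) = 4.5198%.
WACC = 0.5644 × 12.6000% + 0.1391 × 9.3600% + 0.2965 × 4.5198% = 9.7535%.

9.75%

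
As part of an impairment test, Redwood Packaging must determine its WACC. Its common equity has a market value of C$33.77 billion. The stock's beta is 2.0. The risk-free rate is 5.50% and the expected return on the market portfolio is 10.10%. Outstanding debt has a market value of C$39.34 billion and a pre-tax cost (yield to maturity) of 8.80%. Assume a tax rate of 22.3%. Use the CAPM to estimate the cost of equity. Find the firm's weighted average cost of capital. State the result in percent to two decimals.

10.47%

Market risk premium = 10.1% − 5.5% = 4.6%.
Cost of equity via CAPM: Re = 5.5% + 2.0 × 4.6% = 14.7000%.
Total capital V = 33.77 + 39.34 = 73.11.
Equity: weight = 33.77/73.11 = 0.4619; cost = 14.7%.
Debt: weight = 39.34/73.11 = 0.5381; after-tax cost = 8.8% × (1 − 22.3%) = 6.8376%.
WACC = 0.4619 × 14.7000% + 0.5381 × 6.8376% = 10.4693%.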